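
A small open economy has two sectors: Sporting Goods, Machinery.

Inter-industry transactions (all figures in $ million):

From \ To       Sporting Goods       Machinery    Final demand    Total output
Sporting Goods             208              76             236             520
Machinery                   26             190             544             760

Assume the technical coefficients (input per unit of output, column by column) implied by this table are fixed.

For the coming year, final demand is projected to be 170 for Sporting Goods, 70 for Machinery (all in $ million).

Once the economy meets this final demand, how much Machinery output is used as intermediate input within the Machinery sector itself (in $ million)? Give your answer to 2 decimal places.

z_MM = 28.37

Technical coefficients a_ij = z_ij / X_j:
  a_SS = 208/520 = 0.40, a_MS = 26/520 = 0.05
  a_SM = 76/760 = 0.10, a_MM = 190/760 = 0.25
I − A =
  [   0.60    -0.10]
  [  -0.05     0.75]
det(I−A) = (0.60)(0.75) − (-0.10)(-0.05) = 0.4450
adj(I−A) = [[0.75, 0.10], [0.05, 0.60]]
(I − A)⁻¹ = adj(I−A) / det(I−A) ≈
  [   1.6854     0.2247]
  [   0.1124     1.3483]
First solve x = (I − A)⁻¹ d = adj(I−A)·d / det(I−A); in particular x_M = (0.05·170 + 0.60·70) / 0.4450 = 50.50 / 0.4450 ≈ 113.4831.
Intermediate flow from M to M: z_MM = a_MM · x_M = 0.25 × 50.50 / 0.4450 = 12.625 / 0.4450 ≈ 28.37.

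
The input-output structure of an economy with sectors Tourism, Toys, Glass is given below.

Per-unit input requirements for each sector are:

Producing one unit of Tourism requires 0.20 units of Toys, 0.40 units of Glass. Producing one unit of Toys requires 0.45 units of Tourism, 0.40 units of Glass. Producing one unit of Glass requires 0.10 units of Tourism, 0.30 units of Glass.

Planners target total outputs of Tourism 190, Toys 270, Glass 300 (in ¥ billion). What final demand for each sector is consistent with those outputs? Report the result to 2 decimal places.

d_1 = 38.50, d_2 = 232.00, d_3 = 26.00

I − A =
  [   1.00    -0.45    -0.10]
  [  -0.20     1.00     0.00]
  [  -0.40    -0.40     0.70]
d = (I − A) x:
  d_1 = (+1.00)·190 + (-0.45)·270 + (-0.10)·300 = 38.50
  d_2 = (-0.20)·190 + (+1.00)·270 + (+0.00)·300 = 232.00
  d_3 = (-0.40)·190 + (-0.40)·270 + (+0.70)·300 = 26.00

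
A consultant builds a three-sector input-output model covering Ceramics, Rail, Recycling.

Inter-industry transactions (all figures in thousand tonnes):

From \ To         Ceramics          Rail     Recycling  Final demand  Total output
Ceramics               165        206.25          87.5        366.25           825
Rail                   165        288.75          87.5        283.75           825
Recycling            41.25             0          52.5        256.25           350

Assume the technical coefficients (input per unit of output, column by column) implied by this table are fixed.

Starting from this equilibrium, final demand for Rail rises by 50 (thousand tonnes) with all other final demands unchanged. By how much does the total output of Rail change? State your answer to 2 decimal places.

Technical coefficients a_ij = z_ij / X_j:
  a_11 = 165/825 = 0.20, a_21 = 165/825 = 0.20, a_31 = 41.25/825 = 0.05
  a_12 = 206.25/825 = 0.25, a_22 = 288.75/825 = 0.35, a_32 = 0/825 = 0.00
  a_13 = 87.5/350 = 0.25, a_23 = 87.5/350 = 0.25, a_33 = 52.5/350 = 0.15
I − A =
  [   0.80    -0.25    -0.25]
  [  -0.20     0.65    -0.25]
  [  -0.05     0.00     0.85]
Cofactors of I−A, C_ij = (−1)^(i+j)·(minor ij) (rows/columns in the sector order above):
  C_11 = (0.65)(0.85) − (-0.25)(0.00) = 0.5525
  C_12 = −[(-0.20)(0.85) − (-0.25)(-0.05)] = 0.1825
  C_13 = (-0.20)(0.00) − (0.65)(-0.05) = 0.0325
  C_21 = −[(-0.25)(0.85) − (-0.25)(0.00)] = 0.2125
  C_22 = (0.80)(0.85) − (-0.25)(-0.05) = 0.6675
  C_23 = −[(0.80)(0.00) − (-0.25)(-0.05)] = 0.0125
  C_31 = (-0.25)(-0.25) − (-0.25)(0.65) = 0.2250
  C_32 = −[(0.80)(-0.25) − (-0.25)(-0.20)] = 0.2500
  C_33 = (0.80)(0.65) − (-0.25)(-0.20) = 0.4700
det(I−A) = Σ_j (I−A)_1j·C_1j = (0.80)(0.5525) + (-0.25)(0.1825) + (-0.25)(0.0325) = 0.38825
adj(I−A) = Cᵀ =
  [ 0.5525   0.2125   0.2250]
  [ 0.1825   0.6675   0.2500]
  [ 0.0325   0.0125   0.4700]
(I − A)⁻¹ = adj(I−A) / det(I−A) ≈
  [   1.4231     0.5473     0.5795]
  [   0.4701     1.7193     0.6439]
  [   0.0837     0.0322     1.2106]
Δx = (I − A)⁻¹ Δd with Δd having +50 in the Rail component and 0 elsewhere.
So Δx_2 = L_22 · (+50), where L_22 = adj(I−A)_22 / det(I−A) = 0.6675 / 0.38825.
Δx_2 = 0.6675 × (+50) / 0.38825 = 33.375 / 0.38825 ≈ 85.96.

Δx_2 = 85.96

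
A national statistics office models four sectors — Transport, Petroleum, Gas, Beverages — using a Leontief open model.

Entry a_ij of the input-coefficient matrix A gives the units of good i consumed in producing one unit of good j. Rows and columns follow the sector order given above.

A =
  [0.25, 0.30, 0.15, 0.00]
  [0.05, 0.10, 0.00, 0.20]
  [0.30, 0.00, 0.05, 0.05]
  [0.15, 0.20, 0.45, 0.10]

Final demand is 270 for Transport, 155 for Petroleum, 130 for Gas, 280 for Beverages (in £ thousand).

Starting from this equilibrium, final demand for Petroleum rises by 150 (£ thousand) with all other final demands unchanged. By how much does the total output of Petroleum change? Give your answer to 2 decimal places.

Δx_2 = 186.55

I − A =
  [   0.75    -0.30    -0.15     0.00]
  [  -0.05     0.90     0.00    -0.20]
  [  -0.30     0.00     0.95    -0.05]
  [  -0.15    -0.20    -0.45     0.90]
Compute the cofactors C_ij = (−1)^(i+j)·(3×3 minor ij) of I−A; the adjugate is their transpose:
adj(I−A) = Cᵀ =
  [ 0.711250   0.251250   0.142500   0.063750]
  [ 0.097125   0.582750   0.078750   0.133875]
  [ 0.238250   0.090750   0.555000   0.051000]
  [ 0.259250   0.216750   0.318750   0.586500]
det(I−A) = Σ_j (I−A)_1j·C_1j = (0.75)(0.711250) + (-0.30)(0.097125) + (-0.15)(0.238250) + (0.00)(0.259250) = 0.4685625
(I − A)⁻¹ = adj(I−A) / det(I−A) ≈
  [   1.5179     0.5362     0.3041     0.1361]
  [   0.2073     1.2437     0.1681     0.2857]
  [   0.5085     0.1937     1.1845     0.1088]
  [   0.5533     0.4626     0.6803     1.2517]
Δx = (I − A)⁻¹ Δd with Δd having +150 in the Petroleum component and 0 elsewhere.
So Δx_2 = L_22 · (+150), where L_22 = adj(I−A)_22 / det(I−A) = 0.582750 / 0.4685625.
Δx_2 = 0.582750 × (+150) / 0.4685625 = 87.4125 / 0.4685625 ≈ 186.55.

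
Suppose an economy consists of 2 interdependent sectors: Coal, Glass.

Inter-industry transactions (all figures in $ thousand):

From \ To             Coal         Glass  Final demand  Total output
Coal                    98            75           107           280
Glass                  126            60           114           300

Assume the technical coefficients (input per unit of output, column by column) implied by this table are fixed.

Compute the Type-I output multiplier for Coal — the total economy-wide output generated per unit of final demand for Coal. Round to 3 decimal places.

Technical coefficients a_ij = z_ij / X_j:
  a_11 = 98/280 = 0.35, a_21 = 126/280 = 0.45
  a_12 = 75/300 = 0.25, a_22 = 60/300 = 0.20
I − A =
  [   0.65    -0.25]
  [  -0.45     0.80]
det(I−A) = (0.65)(0.80) − (-0.25)(-0.45) = 0.4075
adj(I−A) = [[0.80, 0.25], [0.45, 0.65]]
(I − A)⁻¹ = adj(I−A) / det(I−A) ≈
  [   1.9632     0.6135]
  [   1.1043     1.5951]
The output multiplier for sector j is the column-j sum of the Leontief inverse (I − A)⁻¹ = adj(I−A) / det(I−A).
Column 1 of adj(I−A): (0.80, 0.45); det(I−A) = 0.4075.
m_1 = (0.80 + 0.45) / 0.4075 = 1.25 / 0.4075 ≈ 3.067.

m_1 = 3.067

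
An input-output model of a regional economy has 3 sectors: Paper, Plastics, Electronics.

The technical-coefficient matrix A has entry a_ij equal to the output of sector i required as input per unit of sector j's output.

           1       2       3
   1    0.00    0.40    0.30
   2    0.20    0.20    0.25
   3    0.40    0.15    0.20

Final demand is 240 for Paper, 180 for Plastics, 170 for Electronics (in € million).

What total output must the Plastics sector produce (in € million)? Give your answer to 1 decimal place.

x_2 = 603.6

I − A =
  [   1.00    -0.40    -0.30]
  [  -0.20     0.80    -0.25]
  [  -0.40    -0.15     0.80]
Cofactors of I−A, C_ij = (−1)^(i+j)·(minor ij) (rows/columns in the sector order above):
  C_11 = (0.80)(0.80) − (-0.25)(-0.15) = 0.6025
  C_12 = −[(-0.20)(0.80) − (-0.25)(-0.40)] = 0.2600
  C_13 = (-0.20)(-0.15) − (0.80)(-0.40) = 0.3500
  C_21 = −[(-0.40)(0.80) − (-0.30)(-0.15)] = 0.3650
  C_22 = (1.00)(0.80) − (-0.30)(-0.40) = 0.6800
  C_23 = −[(1.00)(-0.15) − (-0.40)(-0.40)] = 0.3100
  C_31 = (-0.40)(-0.25) − (-0.30)(0.80) = 0.3400
  C_32 = −[(1.00)(-0.25) − (-0.30)(-0.20)] = 0.3100
  C_33 = (1.00)(0.80) − (-0.40)(-0.20) = 0.7200
det(I−A) = Σ_j (I−A)_1j·C_1j = (1.00)(0.6025) + (-0.40)(0.2600) + (-0.30)(0.3500) = 0.3935
adj(I−A) = Cᵀ =
  [ 0.6025   0.3650   0.3400]
  [ 0.2600   0.6800   0.3100]
  [ 0.3500   0.3100   0.7200]
(I − A)⁻¹ = adj(I−A) / det(I−A) ≈
  [   1.5311     0.9276     0.8640]
  [   0.6607     1.7281     0.7878]
  [   0.8895     0.7878     1.8297]
x = (I − A)⁻¹ d = adj(I−A)·d / det(I−A), with det(I−A) = 0.3935:
  x_1 = (0.6025·240 + 0.3650·180 + 0.3400·170) / 0.3935 = 268.10 / 0.3935 ≈ 681.3
  x_2 = (0.2600·240 + 0.6800·180 + 0.3100·170) / 0.3935 = 237.50 / 0.3935 ≈ 603.6
  x_3 = (0.3500·240 + 0.3100·180 + 0.7200·170) / 0.3935 = 262.20 / 0.3935 ≈ 666.3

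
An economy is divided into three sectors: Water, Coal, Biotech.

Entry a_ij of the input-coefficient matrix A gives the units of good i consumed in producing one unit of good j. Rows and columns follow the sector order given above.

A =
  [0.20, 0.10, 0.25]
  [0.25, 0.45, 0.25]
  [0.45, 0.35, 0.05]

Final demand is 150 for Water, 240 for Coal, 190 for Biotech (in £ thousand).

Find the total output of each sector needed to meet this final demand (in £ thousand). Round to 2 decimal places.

I − A =
  [   0.80    -0.10    -0.25]
  [  -0.25     0.55    -0.25]
  [  -0.45    -0.35     0.95]
Cofactors of I−A, C_ij = (−1)^(i+j)·(minor ij) (rows/columns in the sector order above):
  C_11 = (0.55)(0.95) − (-0.25)(-0.35) = 0.4350
  C_12 = −[(-0.25)(0.95) − (-0.25)(-0.45)] = 0.3500
  C_13 = (-0.25)(-0.35) − (0.55)(-0.45) = 0.3350
  C_21 = −[(-0.10)(0.95) − (-0.25)(-0.35)] = 0.1825
  C_22 = (0.80)(0.95) − (-0.25)(-0.45) = 0.6475
  C_23 = −[(0.80)(-0.35) − (-0.10)(-0.45)] = 0.3250
  C_31 = (-0.10)(-0.25) − (-0.25)(0.55) = 0.1625
  C_32 = −[(0.80)(-0.25) − (-0.25)(-0.25)] = 0.2625
  C_33 = (0.80)(0.55) − (-0.10)(-0.25) = 0.4150
det(I−A) = Σ_j (I−A)_1j·C_1j = (0.80)(0.4350) + (-0.10)(0.3500) + (-0.25)(0.3350) = 0.22925
adj(I−A) = Cᵀ =
  [ 0.4350   0.1825   0.1625]
  [ 0.3500   0.6475   0.2625]
  [ 0.3350   0.3250   0.4150]
(I − A)⁻¹ = adj(I−A) / det(I−A) ≈
  [   1.8975     0.7961     0.7088]
  [   1.5267     2.8244     1.1450]
  [   1.4613     1.4177     1.8103]
x = (I − A)⁻¹ d = adj(I−A)·d / det(I−A), with det(I−A) = 0.22925:
  x_1 = (0.4350·150 + 0.1825·240 + 0.1625·190) / 0.22925 = 139.925 / 0.22925 ≈ 610.36
  x_2 = (0.3500·150 + 0.6475·240 + 0.2625·190) / 0.22925 = 257.775 / 0.22925 ≈ 1124.43
  x_3 = (0.3350·150 + 0.3250·240 + 0.4150·190) / 0.22925 = 207.10 / 0.22925 ≈ 903.38

x_1 = 610.36, x_2 = 1124.43, x_3 = 903.38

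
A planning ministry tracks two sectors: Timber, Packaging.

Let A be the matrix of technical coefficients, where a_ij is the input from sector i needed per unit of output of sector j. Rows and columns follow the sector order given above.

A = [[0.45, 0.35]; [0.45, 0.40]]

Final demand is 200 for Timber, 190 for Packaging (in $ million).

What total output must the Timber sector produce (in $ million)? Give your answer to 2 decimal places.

x_1 = 1081.16

I − A =
  [   0.55    -0.35]
  [  -0.45     0.60]
det(I−A) = (0.55)(0.60) − (-0.35)(-0.45) = 0.1725
adj(I−A) = [[0.60, 0.35], [0.45, 0.55]]
(I − A)⁻¹ = adj(I−A) / det(I−A) ≈
  [   3.4783     2.0290]
  [   2.6087     3.1884]
x = (I − A)⁻¹ d = adj(I−A)·d / det(I−A), with det(I−A) = 0.1725:
  x_1 = (0.60·200 + 0.35·190) / 0.1725 = 186.50 / 0.1725 ≈ 1081.16
  x_2 = (0.45·200 + 0.55·190) / 0.1725 = 194.50 / 0.1725 ≈ 1127.54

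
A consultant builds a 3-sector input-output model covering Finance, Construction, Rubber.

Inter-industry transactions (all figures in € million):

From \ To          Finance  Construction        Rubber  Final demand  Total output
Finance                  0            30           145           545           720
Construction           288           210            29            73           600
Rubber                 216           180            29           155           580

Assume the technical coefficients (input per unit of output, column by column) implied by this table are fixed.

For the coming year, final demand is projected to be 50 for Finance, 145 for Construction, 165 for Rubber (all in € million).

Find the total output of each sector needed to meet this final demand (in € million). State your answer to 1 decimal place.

Technical coefficients a_ij = z_ij / X_j:
  a_FF = 0/720 = 0.00, a_CF = 288/720 = 0.40, a_RF = 216/720 = 0.30
  a_FC = 30/600 = 0.05, a_CC = 210/600 = 0.35, a_RC = 180/600 = 0.30
  a_FR = 145/580 = 0.25, a_CR = 29/580 = 0.05, a_RR = 29/580 = 0.05
I − A =
  [   1.00    -0.05    -0.25]
  [  -0.40     0.65    -0.05]
  [  -0.30    -0.30     0.95]
Cofactors of I−A, C_ij = (−1)^(i+j)·(minor ij) (rows/columns in the sector order above):
  C_11 = (0.65)(0.95) − (-0.05)(-0.30) = 0.6025
  C_12 = −[(-0.40)(0.95) − (-0.05)(-0.30)] = 0.3950
  C_13 = (-0.40)(-0.30) − (0.65)(-0.30) = 0.3150
  C_21 = −[(-0.05)(0.95) − (-0.25)(-0.30)] = 0.1225
  C_22 = (1.00)(0.95) − (-0.25)(-0.30) = 0.8750
  C_23 = −[(1.00)(-0.30) − (-0.05)(-0.30)] = 0.3150
  C_31 = (-0.05)(-0.05) − (-0.25)(0.65) = 0.1650
  C_32 = −[(1.00)(-0.05) − (-0.25)(-0.40)] = 0.1500
  C_33 = (1.00)(0.65) − (-0.05)(-0.40) = 0.6300
det(I−A) = Σ_j (I−A)_1j·C_1j = (1.00)(0.6025) + (-0.05)(0.3950) + (-0.25)(0.3150) = 0.5040
adj(I−A) = Cᵀ =
  [ 0.6025   0.1225   0.1650]
  [ 0.3950   0.8750   0.1500]
  [ 0.3150   0.3150   0.6300]
(I − A)⁻¹ = adj(I−A) / det(I−A) ≈
  [   1.1954     0.2431     0.3274]
  [   0.7837     1.7361     0.2976]
  [   0.6250     0.6250     1.2500]
x = (I − A)⁻¹ d = adj(I−A)·d / det(I−A), with det(I−A) = 0.5040:
  x_F = (0.6025·50 + 0.1225·145 + 0.1650·165) / 0.5040 = 75.1125 / 0.5040 ≈ 149.0
  x_C = (0.3950·50 + 0.8750·145 + 0.1500·165) / 0.5040 = 171.375 / 0.5040 ≈ 340.0
  x_R = (0.3150·50 + 0.3150·145 + 0.6300·165) / 0.5040 = 165.375 / 0.5040 ≈ 328.1

x_F = 149.0, x_C = 340.0, x_R = 328.1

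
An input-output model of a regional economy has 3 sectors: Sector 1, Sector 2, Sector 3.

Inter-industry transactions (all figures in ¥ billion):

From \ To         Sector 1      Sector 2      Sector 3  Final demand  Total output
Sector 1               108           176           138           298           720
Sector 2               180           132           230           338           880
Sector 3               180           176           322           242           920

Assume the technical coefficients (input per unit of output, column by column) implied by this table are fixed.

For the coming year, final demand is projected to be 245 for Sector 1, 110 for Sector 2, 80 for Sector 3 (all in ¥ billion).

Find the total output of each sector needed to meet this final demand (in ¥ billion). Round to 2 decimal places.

x_1 = 451.97, x_2 = 384.46, x_3 = 415.21

Technical coefficients a_ij = z_ij / X_j:
  a_11 = 108/720 = 0.15, a_21 = 180/720 = 0.25, a_31 = 180/720 = 0.25
  a_12 = 176/880 = 0.20, a_22 = 132/880 = 0.15, a_32 = 176/880 = 0.20
  a_13 = 138/920 = 0.15, a_23 = 230/920 = 0.25, a_33 = 322/920 = 0.35
I − A =
  [   0.85    -0.20    -0.15]
  [  -0.25     0.85    -0.25]
  [  -0.25    -0.20     0.65]
Cofactors of I−A, C_ij = (−1)^(i+j)·(minor ij) (rows/columns in the sector order above):
  C_11 = (0.85)(0.65) − (-0.25)(-0.20) = 0.5025
  C_12 = −[(-0.25)(0.65) − (-0.25)(-0.25)] = 0.2250
  C_13 = (-0.25)(-0.20) − (0.85)(-0.25) = 0.2625
  C_21 = −[(-0.20)(0.65) − (-0.15)(-0.20)] = 0.1600
  C_22 = (0.85)(0.65) − (-0.15)(-0.25) = 0.5150
  C_23 = −[(0.85)(-0.20) − (-0.20)(-0.25)] = 0.2200
  C_31 = (-0.20)(-0.25) − (-0.15)(0.85) = 0.1775
  C_32 = −[(0.85)(-0.25) − (-0.15)(-0.25)] = 0.2500
  C_33 = (0.85)(0.85) − (-0.20)(-0.25) = 0.6725
det(I−A) = Σ_j (I−A)_1j·C_1j = (0.85)(0.5025) + (-0.20)(0.2250) + (-0.15)(0.2625) = 0.34275
adj(I−A) = Cᵀ =
  [ 0.5025   0.1600   0.1775]
  [ 0.2250   0.5150   0.2500]
  [ 0.2625   0.2200   0.6725]
(I − A)⁻¹ = adj(I−A) / det(I−A) ≈
  [   1.4661     0.4668     0.5179]
  [   0.6565     1.5026     0.7294]
  [   0.7659     0.6419     1.9621]
x = (I − A)⁻¹ d = adj(I−A)·d / det(I−A), with det(I−A) = 0.34275:
  x_1 = (0.5025·245 + 0.1600·110 + 0.1775·80) / 0.34275 = 154.9125 / 0.34275 ≈ 451.97
  x_2 = (0.2250·245 + 0.5150·110 + 0.2500·80) / 0.34275 = 131.775 / 0.34275 ≈ 384.46
  x_3 = (0.2625·245 + 0.2200·110 + 0.6725·80) / 0.34275 = 142.3125 / 0.34275 ≈ 415.21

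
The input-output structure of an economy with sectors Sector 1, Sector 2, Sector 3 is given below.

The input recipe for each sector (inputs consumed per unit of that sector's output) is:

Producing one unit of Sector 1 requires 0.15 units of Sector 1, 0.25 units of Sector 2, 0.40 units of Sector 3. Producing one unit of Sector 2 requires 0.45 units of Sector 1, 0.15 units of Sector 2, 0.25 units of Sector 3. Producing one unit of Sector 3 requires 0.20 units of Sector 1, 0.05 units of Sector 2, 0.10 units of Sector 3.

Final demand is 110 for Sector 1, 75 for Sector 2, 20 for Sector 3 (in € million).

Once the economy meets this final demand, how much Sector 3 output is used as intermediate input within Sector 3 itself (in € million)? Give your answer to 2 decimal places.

I − A =
  [   0.85    -0.45    -0.20]
  [  -0.25     0.85    -0.05]
  [  -0.40    -0.25     0.90]
Cofactors of I−A, C_ij = (−1)^(i+j)·(minor ij) (rows/columns in the sector order above):
  C_11 = (0.85)(0.90) − (-0.05)(-0.25) = 0.7525
  C_12 = −[(-0.25)(0.90) − (-0.05)(-0.40)] = 0.2450
  C_13 = (-0.25)(-0.25) − (0.85)(-0.40) = 0.4025
  C_21 = −[(-0.45)(0.90) − (-0.20)(-0.25)] = 0.4550
  C_22 = (0.85)(0.90) − (-0.20)(-0.40) = 0.6850
  C_23 = −[(0.85)(-0.25) − (-0.45)(-0.40)] = 0.3925
  C_31 = (-0.45)(-0.05) − (-0.20)(0.85) = 0.1925
  C_32 = −[(0.85)(-0.05) − (-0.20)(-0.25)] = 0.0925
  C_33 = (0.85)(0.85) − (-0.45)(-0.25) = 0.6100
det(I−A) = Σ_j (I−A)_1j·C_1j = (0.85)(0.7525) + (-0.45)(0.2450) + (-0.20)(0.4025) = 0.448875
adj(I−A) = Cᵀ =
  [ 0.7525   0.4550   0.1925]
  [ 0.2450   0.6850   0.0925]
  [ 0.4025   0.3925   0.6100]
(I − A)⁻¹ = adj(I−A) / det(I−A) ≈
  [   1.6764     1.0136     0.4288]
  [   0.5458     1.5260     0.2061]
  [   0.8967     0.8744     1.3590]
First solve x = (I − A)⁻¹ d = adj(I−A)·d / det(I−A); in particular x_3 = (0.4025·110 + 0.3925·75 + 0.6100·20) / 0.448875 = 85.9125 / 0.448875 ≈ 191.3952.
Intermediate flow from 3 to 3: z_33 = a_33 · x_3 = 0.10 × 85.9125 / 0.448875 = 8.59125 / 0.448875 ≈ 19.14.

z_33 = 19.14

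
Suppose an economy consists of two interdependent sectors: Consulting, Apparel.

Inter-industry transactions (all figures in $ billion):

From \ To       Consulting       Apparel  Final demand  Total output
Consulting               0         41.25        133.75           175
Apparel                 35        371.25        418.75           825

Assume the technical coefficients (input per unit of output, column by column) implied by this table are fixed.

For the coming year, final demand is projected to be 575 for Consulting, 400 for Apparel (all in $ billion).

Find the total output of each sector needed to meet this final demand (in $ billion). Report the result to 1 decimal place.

x_1 = 622.7, x_2 = 953.7

Technical coefficients a_ij = z_ij / X_j:
  a_11 = 0/175 = 0.00, a_21 = 35/175 = 0.20
  a_12 = 41.25/825 = 0.05, a_22 = 371.25/825 = 0.45
I − A =
  [   1.00    -0.05]
  [  -0.20     0.55]
det(I−A) = (1.00)(0.55) − (-0.05)(-0.20) = 0.5400
adj(I−A) = [[0.55, 0.05], [0.20, 1.00]]
(I − A)⁻¹ = adj(I−A) / det(I−A) ≈
  [   1.0185     0.0926]
  [   0.3704     1.8519]
x = (I − A)⁻¹ d = adj(I−A)·d / det(I−A), with det(I−A) = 0.5400:
  x_1 = (0.55·575 + 0.05·400) / 0.5400 = 336.25 / 0.5400 ≈ 622.7
  x_2 = (0.20·575 + 1.00·400) / 0.5400 = 515.00 / 0.5400 ≈ 953.7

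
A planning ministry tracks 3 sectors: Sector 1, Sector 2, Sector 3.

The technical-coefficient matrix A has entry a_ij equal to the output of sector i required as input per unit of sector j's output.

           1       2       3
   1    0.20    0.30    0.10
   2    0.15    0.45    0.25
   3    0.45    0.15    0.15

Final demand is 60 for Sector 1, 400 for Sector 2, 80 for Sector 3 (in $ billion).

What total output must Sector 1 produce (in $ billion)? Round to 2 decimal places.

x_1 = 588.57

I − A =
  [   0.80    -0.30    -0.10]
  [  -0.15     0.55    -0.25]
  [  -0.45    -0.15     0.85]
Cofactors of I−A, C_ij = (−1)^(i+j)·(minor ij) (rows/columns in the sector order above):
  C_11 = (0.55)(0.85) − (-0.25)(-0.15) = 0.4300
  C_12 = −[(-0.15)(0.85) − (-0.25)(-0.45)] = 0.2400
  C_13 = (-0.15)(-0.15) − (0.55)(-0.45) = 0.2700
  C_21 = −[(-0.30)(0.85) − (-0.10)(-0.15)] = 0.2700
  C_22 = (0.80)(0.85) − (-0.10)(-0.45) = 0.6350
  C_23 = −[(0.80)(-0.15) − (-0.30)(-0.45)] = 0.2550
  C_31 = (-0.30)(-0.25) − (-0.10)(0.55) = 0.1300
  C_32 = −[(0.80)(-0.25) − (-0.10)(-0.15)] = 0.2150
  C_33 = (0.80)(0.55) − (-0.30)(-0.15) = 0.3950
det(I−A) = Σ_j (I−A)_1j·C_1j = (0.80)(0.4300) + (-0.30)(0.2400) + (-0.10)(0.2700) = 0.2450
adj(I−A) = Cᵀ =
  [ 0.4300   0.2700   0.1300]
  [ 0.2400   0.6350   0.2150]
  [ 0.2700   0.2550   0.3950]
(I − A)⁻¹ = adj(I−A) / det(I−A) ≈
  [   1.7551     1.1020     0.5306]
  [   0.9796     2.5918     0.8776]
  [   1.1020     1.0408     1.6122]
x = (I − A)⁻¹ d = adj(I−A)·d / det(I−A), with det(I−A) = 0.2450:
  x_1 = (0.4300·60 + 0.2700·400 + 0.1300·80) / 0.2450 = 144.20 / 0.2450 ≈ 588.57
  x_2 = (0.2400·60 + 0.6350·400 + 0.2150·80) / 0.2450 = 285.60 / 0.2450 ≈ 1165.71
  x_3 = (0.2700·60 + 0.2550·400 + 0.3950·80) / 0.2450 = 149.80 / 0.2450 ≈ 611.43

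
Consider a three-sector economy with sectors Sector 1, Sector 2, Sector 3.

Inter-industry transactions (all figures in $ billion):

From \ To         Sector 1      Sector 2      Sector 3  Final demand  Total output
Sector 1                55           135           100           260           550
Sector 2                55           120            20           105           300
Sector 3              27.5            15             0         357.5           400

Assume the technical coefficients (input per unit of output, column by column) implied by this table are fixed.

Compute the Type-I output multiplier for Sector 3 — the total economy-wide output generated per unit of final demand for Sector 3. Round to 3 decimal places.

m_3 = 1.527

Technical coefficients a_ij = z_ij / X_j:
  a_11 = 55/550 = 0.10, a_21 = 55/550 = 0.10, a_31 = 27.5/550 = 0.05
  a_12 = 135/300 = 0.45, a_22 = 120/300 = 0.40, a_32 = 15/300 = 0.05
  a_13 = 100/400 = 0.25, a_23 = 20/400 = 0.05, a_33 = 0/400 = 0.00
I − A =
  [   0.90    -0.45    -0.25]
  [  -0.10     0.60    -0.05]
  [  -0.05    -0.05     1.00]
Cofactors of I−A, C_ij = (−1)^(i+j)·(minor ij) (rows/columns in the sector order above):
  C_11 = (0.60)(1.00) − (-0.05)(-0.05) = 0.5975
  C_12 = −[(-0.10)(1.00) − (-0.05)(-0.05)] = 0.1025
  C_13 = (-0.10)(-0.05) − (0.60)(-0.05) = 0.0350
  C_21 = −[(-0.45)(1.00) − (-0.25)(-0.05)] = 0.4625
  C_22 = (0.90)(1.00) − (-0.25)(-0.05) = 0.8875
  C_23 = −[(0.90)(-0.05) − (-0.45)(-0.05)] = 0.0675
  C_31 = (-0.45)(-0.05) − (-0.25)(0.60) = 0.1725
  C_32 = −[(0.90)(-0.05) − (-0.25)(-0.10)] = 0.0700
  C_33 = (0.90)(0.60) − (-0.45)(-0.10) = 0.4950
det(I−A) = Σ_j (I−A)_1j·C_1j = (0.90)(0.5975) + (-0.45)(0.1025) + (-0.25)(0.0350) = 0.482875
adj(I−A) = Cᵀ =
  [ 0.5975   0.4625   0.1725]
  [ 0.1025   0.8875   0.0700]
  [ 0.0350   0.0675   0.4950]
(I − A)⁻¹ = adj(I−A) / det(I−A) ≈
  [   1.2374     0.9578     0.3572]
  [   0.2123     1.8379     0.1450]
  [   0.0725     0.1398     1.0251]
The output multiplier for sector j is the column-j sum of the Leontief inverse (I − A)⁻¹ = adj(I−A) / det(I−A).
Column 3 of adj(I−A): (0.1725, 0.0700, 0.4950); det(I−A) = 0.482875.
m_3 = (0.1725 + 0.0700 + 0.4950) / 0.482875 = 0.7375 / 0.482875 ≈ 1.527.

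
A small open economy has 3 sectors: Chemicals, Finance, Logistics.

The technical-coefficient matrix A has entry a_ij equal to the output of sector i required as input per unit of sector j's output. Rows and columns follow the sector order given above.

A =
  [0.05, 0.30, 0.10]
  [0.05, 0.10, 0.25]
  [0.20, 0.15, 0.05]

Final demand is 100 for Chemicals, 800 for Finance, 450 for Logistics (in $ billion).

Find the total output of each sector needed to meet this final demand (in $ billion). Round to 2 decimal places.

I − A =
  [   0.95    -0.30    -0.10]
  [  -0.05     0.90    -0.25]
  [  -0.20    -0.15     0.95]
Cofactors of I−A, C_ij = (−1)^(i+j)·(minor ij) (rows/columns in the sector order above):
  C_11 = (0.90)(0.95) − (-0.25)(-0.15) = 0.8175
  C_12 = −[(-0.05)(0.95) − (-0.25)(-0.20)] = 0.0975
  C_13 = (-0.05)(-0.15) − (0.90)(-0.20) = 0.1875
  C_21 = −[(-0.30)(0.95) − (-0.10)(-0.15)] = 0.3000
  C_22 = (0.95)(0.95) − (-0.10)(-0.20) = 0.8825
  C_23 = −[(0.95)(-0.15) − (-0.30)(-0.20)] = 0.2025
  C_31 = (-0.30)(-0.25) − (-0.10)(0.90) = 0.1650
  C_32 = −[(0.95)(-0.25) − (-0.10)(-0.05)] = 0.2425
  C_33 = (0.95)(0.90) − (-0.30)(-0.05) = 0.8400
det(I−A) = Σ_j (I−A)_1j·C_1j = (0.95)(0.8175) + (-0.30)(0.0975) + (-0.10)(0.1875) = 0.728625
adj(I−A) = Cᵀ =
  [ 0.8175   0.3000   0.1650]
  [ 0.0975   0.8825   0.2425]
  [ 0.1875   0.2025   0.8400]
(I − A)⁻¹ = adj(I−A) / det(I−A) ≈
  [   1.1220     0.4117     0.2265]
  [   0.1338     1.2112     0.3328]
  [   0.2573     0.2779     1.1529]
x = (I − A)⁻¹ d = adj(I−A)·d / det(I−A), with det(I−A) = 0.728625:
  x_1 = (0.8175·100 + 0.3000·800 + 0.1650·450) / 0.728625 = 396.00 / 0.728625 ≈ 543.49
  x_2 = (0.0975·100 + 0.8825·800 + 0.2425·450) / 0.728625 = 824.875 / 0.728625 ≈ 1132.10
  x_3 = (0.1875·100 + 0.2025·800 + 0.8400·450) / 0.728625 = 558.75 / 0.728625 ≈ 766.86

x_1 = 543.49, x_2 = 1132.10, x_3 = 766.86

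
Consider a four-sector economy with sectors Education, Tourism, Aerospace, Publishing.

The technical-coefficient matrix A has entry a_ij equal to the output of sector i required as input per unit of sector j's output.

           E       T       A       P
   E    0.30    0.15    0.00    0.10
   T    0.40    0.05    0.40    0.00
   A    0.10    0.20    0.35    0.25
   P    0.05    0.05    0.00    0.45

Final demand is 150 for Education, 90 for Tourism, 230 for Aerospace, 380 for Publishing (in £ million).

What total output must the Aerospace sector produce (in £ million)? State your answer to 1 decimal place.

I − A =
  [   0.70    -0.15     0.00    -0.10]
  [  -0.40     0.95    -0.40     0.00]
  [  -0.10    -0.20     0.65    -0.25]
  [  -0.05    -0.05     0.00     0.55]
Compute the cofactors C_ij = (−1)^(i+j)·(3×3 minor ij) of I−A; the adjugate is their transpose:
adj(I−A) = Cᵀ =
  [ 0.290625   0.056875   0.035000   0.068750]
  [ 0.170000   0.247000   0.152000   0.100000]
  [ 0.113125   0.095375   0.326000   0.168750]
  [ 0.041875   0.027625   0.017000   0.331250]
det(I−A) = Σ_j (I−A)_1j·C_1j = (0.70)(0.290625) + (-0.15)(0.170000) + (0.00)(0.113125) + (-0.10)(0.041875) = 0.17375
(I − A)⁻¹ = adj(I−A) / det(I−A) ≈
  [   1.6727     0.3273     0.2014     0.3957]
  [   0.9784     1.4216     0.8748     0.5755]
  [   0.6511     0.5489     1.8763     0.9712]
  [   0.2410     0.1590     0.0978     1.9065]
x = (I − A)⁻¹ d = adj(I−A)·d / det(I−A), with det(I−A) = 0.17375:
  x_E = (0.290625·150 + 0.056875·90 + 0.035000·230 + 0.068750·380) / 0.17375 = 82.8875 / 0.17375 ≈ 477.1
  x_T = (0.170000·150 + 0.247000·90 + 0.152000·230 + 0.100000·380) / 0.17375 = 120.69 / 0.17375 ≈ 694.6
  x_A = (0.113125·150 + 0.095375·90 + 0.326000·230 + 0.168750·380) / 0.17375 = 164.6575 / 0.17375 ≈ 947.7
  x_P = (0.041875·150 + 0.027625·90 + 0.017000·230 + 0.331250·380) / 0.17375 = 138.5525 / 0.17375 ≈ 797.4

x_A = 947.7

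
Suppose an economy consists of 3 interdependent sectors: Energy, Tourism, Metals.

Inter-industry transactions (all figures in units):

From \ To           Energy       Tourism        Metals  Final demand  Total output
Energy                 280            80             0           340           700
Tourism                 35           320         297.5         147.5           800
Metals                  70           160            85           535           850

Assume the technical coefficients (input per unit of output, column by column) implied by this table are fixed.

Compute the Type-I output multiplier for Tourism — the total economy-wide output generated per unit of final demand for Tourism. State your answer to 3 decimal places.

m_2 = 2.774

Technical coefficients a_ij = z_ij / X_j:
  a_11 = 280/700 = 0.40, a_21 = 35/700 = 0.05, a_31 = 70/700 = 0.10
  a_12 = 80/800 = 0.10, a_22 = 320/800 = 0.40, a_32 = 160/800 = 0.20
  a_13 = 0/850 = 0.00, a_23 = 297.5/850 = 0.35, a_33 = 85/850 = 0.10
I − A =
  [   0.60    -0.10     0.00]
  [  -0.05     0.60    -0.35]
  [  -0.10    -0.20     0.90]
Cofactors of I−A, C_ij = (−1)^(i+j)·(minor ij) (rows/columns in the sector order above):
  C_11 = (0.60)(0.90) − (-0.35)(-0.20) = 0.4700
  C_12 = −[(-0.05)(0.90) − (-0.35)(-0.10)] = 0.0800
  C_13 = (-0.05)(-0.20) − (0.60)(-0.10) = 0.0700
  C_21 = −[(-0.10)(0.90) − (0.00)(-0.20)] = 0.0900
  C_22 = (0.60)(0.90) − (0.00)(-0.10) = 0.5400
  C_23 = −[(0.60)(-0.20) − (-0.10)(-0.10)] = 0.1300
  C_31 = (-0.10)(-0.35) − (0.00)(0.60) = 0.0350
  C_32 = −[(0.60)(-0.35) − (0.00)(-0.05)] = 0.2100
  C_33 = (0.60)(0.60) − (-0.10)(-0.05) = 0.3550
det(I−A) = Σ_j (I−A)_1j·C_1j = (0.60)(0.4700) + (-0.10)(0.0800) + (0.00)(0.0700) = 0.2740
adj(I−A) = Cᵀ =
  [ 0.4700   0.0900   0.0350]
  [ 0.0800   0.5400   0.2100]
  [ 0.0700   0.1300   0.3550]
(I − A)⁻¹ = adj(I−A) / det(I−A) ≈
  [   1.7153     0.3285     0.1277]
  [   0.2920     1.9708     0.7664]
  [   0.2555     0.4745     1.2956]
The output multiplier for sector j is the column-j sum of the Leontief inverse (I − A)⁻¹ = adj(I−A) / det(I−A).
Column 2 of adj(I−A): (0.0900, 0.5400, 0.1300); det(I−A) = 0.2740.
m_2 = (0.0900 + 0.5400 + 0.1300) / 0.2740 = 0.76 / 0.2740 ≈ 2.774.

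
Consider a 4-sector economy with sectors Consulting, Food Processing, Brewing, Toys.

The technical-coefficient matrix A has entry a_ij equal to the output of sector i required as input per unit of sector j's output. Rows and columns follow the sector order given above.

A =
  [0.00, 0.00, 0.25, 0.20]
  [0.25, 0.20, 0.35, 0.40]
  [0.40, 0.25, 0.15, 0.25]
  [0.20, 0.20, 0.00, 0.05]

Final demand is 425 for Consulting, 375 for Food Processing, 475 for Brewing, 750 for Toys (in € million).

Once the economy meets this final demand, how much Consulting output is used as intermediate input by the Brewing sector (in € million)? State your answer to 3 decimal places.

I − A =
  [   1.00     0.00    -0.25    -0.20]
  [  -0.25     0.80    -0.35    -0.40]
  [  -0.40    -0.25     0.85    -0.25]
  [  -0.20    -0.20     0.00     0.95]
Compute the cofactors C_ij = (−1)^(i+j)·(3×3 minor ij) of I−A; the adjugate is their transpose:
adj(I−A) = Cᵀ =
  [ 0.477375   0.105875   0.184000   0.193500]
  [ 0.420375   0.666000   0.397875   0.473625]
  [ 0.403875   0.293500   0.638000   0.376500]
  [ 0.189000   0.162500   0.122500   0.496875]
det(I−A) = Σ_j (I−A)_1j·C_1j = (1.00)(0.477375) + (0.00)(0.420375) + (-0.25)(0.403875) + (-0.20)(0.189000) = 0.33860625
(I − A)⁻¹ = adj(I−A) / det(I−A) ≈
  [   1.4098     0.3127     0.5434     0.5715]
  [   1.2415     1.9669     1.1750     1.3987]
  [   1.1928     0.8668     1.8842     1.1119]
  [   0.5582     0.4799     0.3618     1.4674]
First solve x = (I − A)⁻¹ d = adj(I−A)·d / det(I−A); in particular x_3 = (0.403875·425 + 0.293500·375 + 0.638000·475 + 0.376500·750) / 0.33860625 = 867.134375 / 0.33860625 ≈ 2560.89300.
Intermediate flow from 1 to 3: z_13 = a_13 · x_3 = 0.25 × 867.134375 / 0.33860625 = 216.78359375 / 0.33860625 ≈ 640.223.

z_13 = 640.223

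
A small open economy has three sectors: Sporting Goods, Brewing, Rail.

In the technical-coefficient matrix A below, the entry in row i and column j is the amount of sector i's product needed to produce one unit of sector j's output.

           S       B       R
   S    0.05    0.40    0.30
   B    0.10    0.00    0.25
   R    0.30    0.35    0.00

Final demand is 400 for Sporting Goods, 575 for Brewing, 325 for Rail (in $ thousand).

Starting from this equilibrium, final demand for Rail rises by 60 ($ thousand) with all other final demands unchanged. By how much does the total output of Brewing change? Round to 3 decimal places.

Δx_B = 23.048

I − A =
  [   0.95    -0.40    -0.30]
  [  -0.10     1.00    -0.25]
  [  -0.30    -0.35     1.00]
Cofactors of I−A, C_ij = (−1)^(i+j)·(minor ij) (rows/columns in the sector order above):
  C_11 = (1.00)(1.00) − (-0.25)(-0.35) = 0.9125
  C_12 = −[(-0.10)(1.00) − (-0.25)(-0.30)] = 0.1750
  C_13 = (-0.10)(-0.35) − (1.00)(-0.30) = 0.3350
  C_21 = −[(-0.40)(1.00) − (-0.30)(-0.35)] = 0.5050
  C_22 = (0.95)(1.00) − (-0.30)(-0.30) = 0.8600
  C_23 = −[(0.95)(-0.35) − (-0.40)(-0.30)] = 0.4525
  C_31 = (-0.40)(-0.25) − (-0.30)(1.00) = 0.4000
  C_32 = −[(0.95)(-0.25) − (-0.30)(-0.10)] = 0.2675
  C_33 = (0.95)(1.00) − (-0.40)(-0.10) = 0.9100
det(I−A) = Σ_j (I−A)_1j·C_1j = (0.95)(0.9125) + (-0.40)(0.1750) + (-0.30)(0.3350) = 0.696375
adj(I−A) = Cᵀ =
  [ 0.9125   0.5050   0.4000]
  [ 0.1750   0.8600   0.2675]
  [ 0.3350   0.4525   0.9100]
(I − A)⁻¹ = adj(I−A) / det(I−A) ≈
  [   1.3104     0.7252     0.5744]
  [   0.2513     1.2350     0.3841]
  [   0.4811     0.6498     1.3068]
Δx = (I − A)⁻¹ Δd with Δd having +60 in the Rail component and 0 elsewhere.
So Δx_B = L_BR · (+60), where L_BR = adj(I−A)_BR / det(I−A) = 0.2675 / 0.696375.
Δx_B = 0.2675 × (+60) / 0.696375 = 16.05 / 0.696375 ≈ 23.048.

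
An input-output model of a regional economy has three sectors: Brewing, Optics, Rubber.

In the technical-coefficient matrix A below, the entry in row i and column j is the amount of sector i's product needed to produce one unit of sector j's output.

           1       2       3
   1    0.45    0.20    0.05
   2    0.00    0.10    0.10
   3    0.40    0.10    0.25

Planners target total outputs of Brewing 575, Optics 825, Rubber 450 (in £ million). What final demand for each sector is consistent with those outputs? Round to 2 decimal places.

I − A =
  [   0.55    -0.20    -0.05]
  [   0.00     0.90    -0.10]
  [  -0.40    -0.10     0.75]
d = (I − A) x:
  d_1 = (+0.55)·575 + (-0.20)·825 + (-0.05)·450 = 128.75
  d_2 = (+0.00)·575 + (+0.90)·825 + (-0.10)·450 = 697.50
  d_3 = (-0.40)·575 + (-0.10)·825 + (+0.75)·450 = 25.00

d_1 = 128.75, d_2 = 697.50, d_3 = 25.00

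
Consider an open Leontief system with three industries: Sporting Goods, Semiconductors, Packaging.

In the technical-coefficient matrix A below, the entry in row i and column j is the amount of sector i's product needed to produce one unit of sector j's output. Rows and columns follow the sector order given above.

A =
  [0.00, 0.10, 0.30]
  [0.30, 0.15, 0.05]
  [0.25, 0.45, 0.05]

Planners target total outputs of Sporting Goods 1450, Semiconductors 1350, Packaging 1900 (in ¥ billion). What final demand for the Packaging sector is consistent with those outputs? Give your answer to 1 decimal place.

I − A =
  [   1.00    -0.10    -0.30]
  [  -0.30     0.85    -0.05]
  [  -0.25    -0.45     0.95]
d = (I − A) x:
  d_1 = (+1.00)·1450 + (-0.10)·1350 + (-0.30)·1900 = 745.0
  d_2 = (-0.30)·1450 + (+0.85)·1350 + (-0.05)·1900 = 617.5
  d_3 = (-0.25)·1450 + (-0.45)·1350 + (+0.95)·1900 = 835.0

d_3 = 835.0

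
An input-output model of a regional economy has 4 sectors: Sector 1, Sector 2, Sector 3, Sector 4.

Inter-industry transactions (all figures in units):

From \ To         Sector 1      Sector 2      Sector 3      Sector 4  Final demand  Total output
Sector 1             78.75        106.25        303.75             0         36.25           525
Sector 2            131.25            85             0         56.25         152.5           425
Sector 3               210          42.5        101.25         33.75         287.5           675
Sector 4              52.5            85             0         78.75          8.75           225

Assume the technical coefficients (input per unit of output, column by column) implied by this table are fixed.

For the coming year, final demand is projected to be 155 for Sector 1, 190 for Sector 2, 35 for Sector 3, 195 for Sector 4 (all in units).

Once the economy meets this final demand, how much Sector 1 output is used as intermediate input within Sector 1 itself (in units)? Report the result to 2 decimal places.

Technical coefficients a_ij = z_ij / X_j:
  a_11 = 78.75/525 = 0.15, a_21 = 131.25/525 = 0.25, a_31 = 210/525 = 0.40, a_41 = 52.5/525 = 0.10
  a_12 = 106.25/425 = 0.25, a_22 = 85/425 = 0.20, a_32 = 42.5/425 = 0.10, a_42 = 85/425 = 0.20
  a_13 = 303.75/675 = 0.45, a_23 = 0/675 = 0.00, a_33 = 101.25/675 = 0.15, a_43 = 0/675 = 0.00
  a_14 = 0/225 = 0.00, a_24 = 56.25/225 = 0.25, a_34 = 33.75/225 = 0.15, a_44 = 78.75/225 = 0.35
I − A =
  [   0.85    -0.25    -0.45     0.00]
  [  -0.25     0.80     0.00    -0.25]
  [  -0.40    -0.10     0.85    -0.15]
  [  -0.10    -0.20     0.00     0.65]
Compute the cofactors C_ij = (−1)^(i+j)·(3×3 minor ij) of I−A; the adjugate is their transpose:
adj(I−A) = Cᵀ =
  [ 0.399500   0.180875   0.211500   0.118375]
  [ 0.159375   0.345875   0.084375   0.152500]
  [ 0.226250   0.149500   0.352625   0.138875]
  [ 0.110500   0.134250   0.058500   0.369625]
det(I−A) = Σ_j (I−A)_1j·C_1j = (0.85)(0.399500) + (-0.25)(0.159375) + (-0.45)(0.226250) + (0.00)(0.110500) = 0.19791875
(I − A)⁻¹ = adj(I−A) / det(I−A) ≈
  [   2.0185     0.9139     1.0686     0.5981]
  [   0.8053     1.7476     0.4263     0.7705]
  [   1.1431     0.7554     1.7817     0.7017]
  [   0.5583     0.6783     0.2956     1.8676]
First solve x = (I − A)⁻¹ d = adj(I−A)·d / det(I−A); in particular x_1 = (0.399500·155 + 0.180875·190 + 0.211500·35 + 0.118375·195) / 0.19791875 = 126.774375 / 0.19791875 ≈ 640.5375.
Intermediate flow from 1 to 1: z_11 = a_11 · x_1 = 0.15 × 126.774375 / 0.19791875 = 19.01615625 / 0.19791875 ≈ 96.08.

z_11 = 96.08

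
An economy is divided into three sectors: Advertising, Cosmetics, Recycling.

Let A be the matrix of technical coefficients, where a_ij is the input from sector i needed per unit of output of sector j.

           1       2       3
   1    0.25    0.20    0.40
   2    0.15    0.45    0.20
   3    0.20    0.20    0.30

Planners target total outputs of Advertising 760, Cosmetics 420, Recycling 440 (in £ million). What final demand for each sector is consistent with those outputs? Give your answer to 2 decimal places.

I − A =
  [   0.75    -0.20    -0.40]
  [  -0.15     0.55    -0.20]
  [  -0.20    -0.20     0.70]
d = (I − A) x:
  d_1 = (+0.75)·760 + (-0.20)·420 + (-0.40)·440 = 310.00
  d_2 = (-0.15)·760 + (+0.55)·420 + (-0.20)·440 = 29.00
  d_3 = (-0.20)·760 + (-0.20)·420 + (+0.70)·440 = 72.00

d_1 = 310.00, d_2 = 29.00, d_3 = 72.00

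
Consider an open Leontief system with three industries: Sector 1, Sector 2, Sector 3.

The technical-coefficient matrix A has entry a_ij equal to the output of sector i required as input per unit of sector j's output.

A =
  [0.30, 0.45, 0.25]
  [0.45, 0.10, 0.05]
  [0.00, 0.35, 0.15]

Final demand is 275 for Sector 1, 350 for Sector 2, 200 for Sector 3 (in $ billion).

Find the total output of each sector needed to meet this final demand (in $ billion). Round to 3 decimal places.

x_1 = 1345.830, x_2 = 1100.040, x_3 = 688.252

I − A =
  [   0.70    -0.45    -0.25]
  [  -0.45     0.90    -0.05]
  [   0.00    -0.35     0.85]
Cofactors of I−A, C_ij = (−1)^(i+j)·(minor ij) (rows/columns in the sector order above):
  C_11 = (0.90)(0.85) − (-0.05)(-0.35) = 0.7475
  C_12 = −[(-0.45)(0.85) − (-0.05)(0.00)] = 0.3825
  C_13 = (-0.45)(-0.35) − (0.90)(0.00) = 0.1575
  C_21 = −[(-0.45)(0.85) − (-0.25)(-0.35)] = 0.4700
  C_22 = (0.70)(0.85) − (-0.25)(0.00) = 0.5950
  C_23 = −[(0.70)(-0.35) − (-0.45)(0.00)] = 0.2450
  C_31 = (-0.45)(-0.05) − (-0.25)(0.90) = 0.2475
  C_32 = −[(0.70)(-0.05) − (-0.25)(-0.45)] = 0.1475
  C_33 = (0.70)(0.90) − (-0.45)(-0.45) = 0.4275
det(I−A) = Σ_j (I−A)_1j·C_1j = (0.70)(0.7475) + (-0.45)(0.3825) + (-0.25)(0.1575) = 0.31175
adj(I−A) = Cᵀ =
  [ 0.7475   0.4700   0.2475]
  [ 0.3825   0.5950   0.1475]
  [ 0.1575   0.2450   0.4275]
(I − A)⁻¹ = adj(I−A) / det(I−A) ≈
  [   2.3978     1.5076     0.7939]
  [   1.2269     1.9086     0.4731]
  [   0.5052     0.7859     1.3713]
x = (I − A)⁻¹ d = adj(I−A)·d / det(I−A), with det(I−A) = 0.31175:
  x_1 = (0.7475·275 + 0.4700·350 + 0.2475·200) / 0.31175 = 419.5625 / 0.31175 ≈ 1345.830
  x_2 = (0.3825·275 + 0.5950·350 + 0.1475·200) / 0.31175 = 342.9375 / 0.31175 ≈ 1100.040
  x_3 = (0.1575·275 + 0.2450·350 + 0.4275·200) / 0.31175 = 214.5625 / 0.31175 ≈ 688.252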